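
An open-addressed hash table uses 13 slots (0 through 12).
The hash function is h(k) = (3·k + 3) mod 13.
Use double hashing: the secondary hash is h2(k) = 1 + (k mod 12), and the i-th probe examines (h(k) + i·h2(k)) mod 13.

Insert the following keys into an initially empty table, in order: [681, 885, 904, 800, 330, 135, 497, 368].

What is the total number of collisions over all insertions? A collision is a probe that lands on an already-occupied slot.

6

Insert 681: h=5, slot 5 empty → index 5.
Insert 885: h=6, slot 6 empty → index 6.
Insert 904: h=11, slot 11 empty → index 11.
Insert 800: h=11, h2=9, slot 11 occupied → index 7.
Insert 330: h=5, h2=7, slot 5 occupied → index 12.
Insert 135: h=5, h2=4, slot 5 occupied → index 9.
Insert 497: h=12, h2=6, slots 12,5,11 occupied → index 4.
Insert 368: h=2, slot 2 empty → index 2.
Table: [_, _, 368, _, 497, 681, 885, 800, _, 135, _, 904, 330]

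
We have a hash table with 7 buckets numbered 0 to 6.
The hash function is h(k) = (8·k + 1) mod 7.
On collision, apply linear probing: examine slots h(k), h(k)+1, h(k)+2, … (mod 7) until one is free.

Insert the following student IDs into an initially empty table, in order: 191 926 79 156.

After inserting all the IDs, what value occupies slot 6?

Insert 191: h=3, slot 3 empty -> index 3.
Insert 926: h=3, slot 3 occupied -> index 4.
Insert 79: h=3, slots 3,4 occupied -> index 5.
Insert 156: h=3, slots 3,4,5 occupied -> index 6.
Table: [-, -, -, 191, 926, 79, 156]

156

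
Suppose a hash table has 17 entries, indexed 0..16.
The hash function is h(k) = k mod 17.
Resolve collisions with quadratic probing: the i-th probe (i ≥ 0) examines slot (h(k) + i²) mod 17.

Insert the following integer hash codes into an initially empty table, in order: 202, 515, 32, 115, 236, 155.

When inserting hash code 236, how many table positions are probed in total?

3

202 hashes to 15; slot 15 is free => place at 15.
515 hashes to 5; slot 5 is free => place at 5.
32 hashes to 15; 15 taken => place at 16.
115 hashes to 13; slot 13 is free => place at 13.
236 hashes to 15; 15,16 taken => place at 2.
155 hashes to 2; 2 taken => place at 3.
Table: [., ., 236, 155, ., 515, ., ., ., ., ., ., ., 115, ., 202, 32]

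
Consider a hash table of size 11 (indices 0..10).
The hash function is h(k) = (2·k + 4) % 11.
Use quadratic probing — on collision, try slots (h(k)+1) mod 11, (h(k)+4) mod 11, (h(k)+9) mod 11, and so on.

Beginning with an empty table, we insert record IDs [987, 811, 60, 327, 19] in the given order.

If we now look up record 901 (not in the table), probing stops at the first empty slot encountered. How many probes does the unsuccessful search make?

987: h=9 => slot 9
811: h=9, probe 9,10 => slot 10
60: h=3 => slot 3
327: h=9, probe 9,10,2 => slot 2
19: h=9, probe 9,10,2,7 => slot 7
Table: [_, _, 327, 60, _, _, _, 19, _, 987, 811]
Lookup 901: h=2, probe 2,3,6 → slot 6 empty, not found.

3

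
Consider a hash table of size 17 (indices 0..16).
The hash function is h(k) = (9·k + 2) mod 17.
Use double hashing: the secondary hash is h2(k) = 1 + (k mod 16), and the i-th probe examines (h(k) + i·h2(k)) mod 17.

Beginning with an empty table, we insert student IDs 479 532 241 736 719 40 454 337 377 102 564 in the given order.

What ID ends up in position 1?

479 hashes to 12; slot 12 is free → place at 12.
532 hashes to 13; slot 13 is free → place at 13.
241 hashes to 12, h2=2; 12 taken → place at 14.
736 hashes to 13, h2=1; 13,14 taken → place at 15.
719 hashes to 13, h2=16; 13,12 taken → place at 11.
40 hashes to 5; slot 5 is free → place at 5.
454 hashes to 8; slot 8 is free → place at 8.
337 hashes to 9; slot 9 is free → place at 9.
377 hashes to 12, h2=10; 12,5,15,8 taken → place at 1.
102 hashes to 2; slot 2 is free → place at 2.
564 hashes to 12, h2=5; 12 taken → place at 0.
Table: [564, 377, 102, _, _, 40, _, _, 454, 337, _, 719, 479, 532, 241, 736, _]

377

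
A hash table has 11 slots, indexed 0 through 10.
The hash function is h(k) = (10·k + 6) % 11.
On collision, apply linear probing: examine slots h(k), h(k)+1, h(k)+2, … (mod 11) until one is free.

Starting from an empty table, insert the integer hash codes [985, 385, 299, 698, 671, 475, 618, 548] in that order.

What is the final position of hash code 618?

8

Insert 985: h=0, slot 0 empty -> index 0.
Insert 385: h=6, slot 6 empty -> index 6.
Insert 299: h=4, slot 4 empty -> index 4.
Insert 698: h=1, slot 1 empty -> index 1.
Insert 671: h=6, slot 6 occupied -> index 7.
Insert 475: h=4, slot 4 occupied -> index 5.
Insert 618: h=4, slots 4,5,6,7 occupied -> index 8.
Insert 548: h=8, slot 8 occupied -> index 9.
Table: [985, 698, _, _, 299, 475, 385, 671, 618, 548, _]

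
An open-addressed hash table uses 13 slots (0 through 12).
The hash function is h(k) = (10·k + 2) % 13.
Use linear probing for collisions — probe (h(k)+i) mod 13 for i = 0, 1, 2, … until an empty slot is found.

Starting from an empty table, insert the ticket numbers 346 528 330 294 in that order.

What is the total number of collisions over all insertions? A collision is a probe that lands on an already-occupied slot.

346: h=4 => slot 4
528: h=4, probe 4,5 => slot 5
330: h=0 => slot 0
294: h=4, probe 4,5,6 => slot 6
Table: [330, ∅, ∅, ∅, 346, 528, 294, ∅, ∅, ∅, ∅, ∅, ∅]

3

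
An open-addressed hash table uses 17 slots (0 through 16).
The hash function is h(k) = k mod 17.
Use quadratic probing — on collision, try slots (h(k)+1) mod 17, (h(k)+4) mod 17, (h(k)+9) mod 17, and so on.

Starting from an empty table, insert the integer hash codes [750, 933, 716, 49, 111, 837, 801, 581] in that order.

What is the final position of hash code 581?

7

750: h=2 => slot 2
933: h=15 => slot 15
716: h=2, probe 2,3 => slot 3
49: h=15, probe 15,16 => slot 16
111: h=9 => slot 9
837: h=4 => slot 4
801: h=2, probe 2,3,6 => slot 6
581: h=3, probe 3,4,7 => slot 7
Table: [., ., 750, 716, 837, ., 801, 581, ., 111, ., ., ., ., ., 933, 49]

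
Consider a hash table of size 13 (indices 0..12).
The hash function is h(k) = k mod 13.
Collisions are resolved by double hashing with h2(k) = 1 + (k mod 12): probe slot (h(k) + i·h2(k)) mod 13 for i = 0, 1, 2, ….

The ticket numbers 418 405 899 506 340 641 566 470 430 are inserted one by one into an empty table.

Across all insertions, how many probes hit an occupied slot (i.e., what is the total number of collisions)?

Insert 418: h=2, slot 2 empty => index 2.
Insert 405: h=2, h2=10, slot 2 occupied => index 12.
Insert 899: h=2, h2=12, slot 2 occupied => index 1.
Insert 506: h=12, h2=3, slots 12,2 occupied => index 5.
Insert 340: h=2, h2=5, slot 2 occupied => index 7.
Insert 641: h=4, slot 4 empty => index 4.
Insert 566: h=7, h2=3, slot 7 occupied => index 10.
Insert 470: h=2, h2=3, slots 2,5 occupied => index 8.
Insert 430: h=1, h2=11, slots 1,12,10,8 occupied => index 6.
Table: [—, 899, 418, —, 641, 506, 430, 340, 470, —, 566, —, 405]

12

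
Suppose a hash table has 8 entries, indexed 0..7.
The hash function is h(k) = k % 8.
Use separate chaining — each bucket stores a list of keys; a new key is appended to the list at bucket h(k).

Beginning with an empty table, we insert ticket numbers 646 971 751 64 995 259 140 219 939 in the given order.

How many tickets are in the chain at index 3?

Insert 646: h=6, bucket 6 empty → new chain.
Insert 971: h=3, bucket 3 empty → new chain.
Insert 751: h=7, bucket 7 empty → new chain.
Insert 64: h=0, bucket 0 empty → new chain.
Insert 995: h=3, bucket 3 nonempty → append to chain.
Insert 259: h=3, bucket 3 nonempty → append to chain.
Insert 140: h=4, bucket 4 empty → new chain.
Insert 219: h=3, bucket 3 nonempty → append to chain.
Insert 939: h=3, bucket 3 nonempty → append to chain.
Final buckets:
0: 64
1: .
2: .
3: 971 -> 995 -> 259 -> 219 -> 939
4: 140
5: .
6: 646
7: 751

5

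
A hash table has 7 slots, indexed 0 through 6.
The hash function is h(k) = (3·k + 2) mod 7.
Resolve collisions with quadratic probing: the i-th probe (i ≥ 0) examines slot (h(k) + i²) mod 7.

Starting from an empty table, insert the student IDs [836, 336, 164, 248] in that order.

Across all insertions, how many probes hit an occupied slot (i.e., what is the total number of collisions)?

3

836: h=4 => slot 4
336: h=2 => slot 2
164: h=4, probe 4,5 => slot 5
248: h=4, probe 4,5,1 => slot 1
Table: [-, 248, 336, -, 836, 164, -]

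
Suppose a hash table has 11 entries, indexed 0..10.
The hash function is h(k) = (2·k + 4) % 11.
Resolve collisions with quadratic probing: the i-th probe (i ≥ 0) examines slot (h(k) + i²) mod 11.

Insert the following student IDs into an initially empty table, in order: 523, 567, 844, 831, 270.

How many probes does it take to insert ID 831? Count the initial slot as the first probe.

523: h=5 -> slot 5
567: h=5, probe 5,6 -> slot 6
844: h=9 -> slot 9
831: h=5, probe 5,6,9,3 -> slot 3
270: h=5, probe 5,6,9,3,10 -> slot 10
Table: [—, —, —, 831, —, 523, 567, —, —, 844, 270]

4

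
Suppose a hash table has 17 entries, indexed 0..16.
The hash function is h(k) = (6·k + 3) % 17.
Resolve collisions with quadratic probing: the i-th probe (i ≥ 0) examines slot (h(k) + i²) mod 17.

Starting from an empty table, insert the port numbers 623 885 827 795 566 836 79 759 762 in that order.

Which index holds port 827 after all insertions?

2

623: h=1 → slot 1
885: h=9 → slot 9
827: h=1, probe 1,2 → slot 2
795: h=13 → slot 13
566: h=16 → slot 16
836: h=4 → slot 4
79: h=1, probe 1,2,5 → slot 5
759: h=1, probe 1,2,5,10 → slot 10
762: h=2, probe 2,3 → slot 3
Table: [-, 623, 827, 762, 836, 79, -, -, -, 885, 759, -, -, 795, -, -, 566]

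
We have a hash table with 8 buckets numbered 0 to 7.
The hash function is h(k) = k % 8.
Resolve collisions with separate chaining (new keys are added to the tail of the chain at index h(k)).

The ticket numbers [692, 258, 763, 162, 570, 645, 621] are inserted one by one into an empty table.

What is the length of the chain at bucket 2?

Insert 692: h=4, bucket 4 empty -> new chain.
Insert 258: h=2, bucket 2 empty -> new chain.
Insert 763: h=3, bucket 3 empty -> new chain.
Insert 162: h=2, bucket 2 nonempty -> append to chain.
Insert 570: h=2, bucket 2 nonempty -> append to chain.
Insert 645: h=5, bucket 5 empty -> new chain.
Insert 621: h=5, bucket 5 nonempty -> append to chain.
Final buckets:
0: .
1: .
2: 258 -> 162 -> 570
3: 763
4: 692
5: 645 -> 621
6: .
7: .

3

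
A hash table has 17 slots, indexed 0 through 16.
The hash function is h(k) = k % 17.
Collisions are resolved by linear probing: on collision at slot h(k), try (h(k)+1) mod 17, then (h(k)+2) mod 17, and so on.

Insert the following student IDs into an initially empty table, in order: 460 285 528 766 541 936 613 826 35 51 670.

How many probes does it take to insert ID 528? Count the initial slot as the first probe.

2

Insert 460: h=1, slot 1 empty → index 1.
Insert 285: h=13, slot 13 empty → index 13.
Insert 528: h=1, slot 1 occupied → index 2.
Insert 766: h=1, slots 1,2 occupied → index 3.
Insert 541: h=14, slot 14 empty → index 14.
Insert 936: h=1, slots 1,2,3 occupied → index 4.
Insert 613: h=1, slots 1,2,3,4 occupied → index 5.
Insert 826: h=10, slot 10 empty → index 10.
Insert 35: h=1, slots 1,2,3,4,5 occupied → index 6.
Insert 51: h=0, slot 0 empty → index 0.
Insert 670: h=7, slot 7 empty → index 7.
Table: [51, 460, 528, 766, 936, 613, 35, 670, _, _, 826, _, _, 285, 541, _, _]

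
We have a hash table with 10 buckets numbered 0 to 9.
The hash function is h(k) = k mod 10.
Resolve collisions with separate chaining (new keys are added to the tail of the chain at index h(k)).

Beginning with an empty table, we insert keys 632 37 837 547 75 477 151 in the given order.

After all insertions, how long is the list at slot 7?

Insert 632: h=2, bucket 2 empty -> new chain.
Insert 37: h=7, bucket 7 empty -> new chain.
Insert 837: h=7, bucket 7 nonempty -> append to chain.
Insert 547: h=7, bucket 7 nonempty -> append to chain.
Insert 75: h=5, bucket 5 empty -> new chain.
Insert 477: h=7, bucket 7 nonempty -> append to chain.
Insert 151: h=1, bucket 1 empty -> new chain.
Final buckets:
0: —
1: 151
2: 632
3: —
4: —
5: 75
6: —
7: 37 -> 837 -> 547 -> 477
8: —
9: —

4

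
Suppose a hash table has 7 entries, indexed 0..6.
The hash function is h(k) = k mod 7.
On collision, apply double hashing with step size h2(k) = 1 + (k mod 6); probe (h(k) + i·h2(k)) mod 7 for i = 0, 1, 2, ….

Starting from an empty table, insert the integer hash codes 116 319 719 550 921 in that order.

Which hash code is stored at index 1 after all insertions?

116 hashes to 4; slot 4 is free → place at 4.
319 hashes to 4, h2=2; 4 taken → place at 6.
719 hashes to 5; slot 5 is free → place at 5.
550 hashes to 4, h2=5; 4 taken → place at 2.
921 hashes to 4, h2=4; 4 taken → place at 1.
Table: [∅, 921, 550, ∅, 116, 719, 319]

921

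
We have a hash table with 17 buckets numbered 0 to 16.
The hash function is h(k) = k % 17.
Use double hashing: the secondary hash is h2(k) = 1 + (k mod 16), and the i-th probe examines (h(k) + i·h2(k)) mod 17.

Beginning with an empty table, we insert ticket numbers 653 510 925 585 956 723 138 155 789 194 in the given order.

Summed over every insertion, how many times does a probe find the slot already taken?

653: h=7 => slot 7
510: h=0 => slot 0
925: h=7, h2=14, probe 7,4 => slot 4
585: h=7, h2=10, probe 7,0,10 => slot 10
956: h=4, h2=13, probe 4,0,13 => slot 13
723: h=9 => slot 9
138: h=2 => slot 2
155: h=2, h2=12, probe 2,14 => slot 14
789: h=7, h2=6, probe 7,13,2,8 => slot 8
194: h=7, h2=3, probe 7,10,13,16 => slot 16
Table: [510, _, 138, _, 925, _, _, 653, 789, 723, 585, _, _, 956, 155, _, 194]

12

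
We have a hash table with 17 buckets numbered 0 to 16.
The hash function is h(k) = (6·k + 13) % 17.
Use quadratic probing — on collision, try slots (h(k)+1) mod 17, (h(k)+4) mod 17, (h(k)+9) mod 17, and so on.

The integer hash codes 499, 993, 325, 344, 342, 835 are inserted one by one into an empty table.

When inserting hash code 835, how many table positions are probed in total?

499: h=15 -> slot 15
993: h=4 -> slot 4
325: h=8 -> slot 8
344: h=3 -> slot 3
342: h=8, probe 8,9 -> slot 9
835: h=8, probe 8,9,12 -> slot 12
Table: [—, —, —, 344, 993, —, —, —, 325, 342, —, —, 835, —, —, 499, —]

3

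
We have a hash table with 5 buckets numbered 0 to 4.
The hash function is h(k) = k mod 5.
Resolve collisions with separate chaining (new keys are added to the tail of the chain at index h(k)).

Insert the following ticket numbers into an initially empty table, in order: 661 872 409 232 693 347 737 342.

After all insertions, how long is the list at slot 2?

5

Insert 661: h=1, bucket 1 empty -> new chain.
Insert 872: h=2, bucket 2 empty -> new chain.
Insert 409: h=4, bucket 4 empty -> new chain.
Insert 232: h=2, bucket 2 nonempty -> append to chain.
Insert 693: h=3, bucket 3 empty -> new chain.
Insert 347: h=2, bucket 2 nonempty -> append to chain.
Insert 737: h=2, bucket 2 nonempty -> append to chain.
Insert 342: h=2, bucket 2 nonempty -> append to chain.
Final buckets:
0: —
1: 661
2: 872 -> 232 -> 347 -> 737 -> 342
3: 693
4: 409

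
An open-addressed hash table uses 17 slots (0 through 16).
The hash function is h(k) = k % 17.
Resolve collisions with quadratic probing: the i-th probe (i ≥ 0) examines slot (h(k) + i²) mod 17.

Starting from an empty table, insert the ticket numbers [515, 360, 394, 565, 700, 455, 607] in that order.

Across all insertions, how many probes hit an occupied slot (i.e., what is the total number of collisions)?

5

515 hashes to 5; slot 5 is free → place at 5.
360 hashes to 3; slot 3 is free → place at 3.
394 hashes to 3; 3 taken → place at 4.
565 hashes to 4; 4,5 taken → place at 8.
700 hashes to 3; 3,4 taken → place at 7.
455 hashes to 13; slot 13 is free → place at 13.
607 hashes to 12; slot 12 is free → place at 12.
Table: [-, -, -, 360, 394, 515, -, 700, 565, -, -, -, 607, 455, -, -, -]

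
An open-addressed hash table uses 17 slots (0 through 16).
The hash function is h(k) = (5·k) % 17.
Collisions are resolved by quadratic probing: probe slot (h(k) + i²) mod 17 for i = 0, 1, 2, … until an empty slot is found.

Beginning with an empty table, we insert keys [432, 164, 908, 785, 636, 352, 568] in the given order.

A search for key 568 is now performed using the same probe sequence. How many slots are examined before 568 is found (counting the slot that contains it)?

Insert 432: h=1, slot 1 empty -> index 1.
Insert 164: h=4, slot 4 empty -> index 4.
Insert 908: h=1, slot 1 occupied -> index 2.
Insert 785: h=15, slot 15 empty -> index 15.
Insert 636: h=1, slots 1,2 occupied -> index 5.
Insert 352: h=9, slot 9 empty -> index 9.
Insert 568: h=1, slots 1,2,5 occupied -> index 10.
Table: [∅, 432, 908, ∅, 164, 636, ∅, ∅, ∅, 352, 568, ∅, ∅, ∅, ∅, 785, ∅]
Lookup 568: h=1, probe 1,2,5,10 → found at 10.

4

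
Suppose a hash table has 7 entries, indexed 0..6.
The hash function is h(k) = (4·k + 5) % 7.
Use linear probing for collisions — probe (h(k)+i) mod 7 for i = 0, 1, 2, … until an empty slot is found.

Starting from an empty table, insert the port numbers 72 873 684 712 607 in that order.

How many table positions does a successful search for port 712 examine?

Insert 72: h=6, slot 6 empty => index 6.
Insert 873: h=4, slot 4 empty => index 4.
Insert 684: h=4, slot 4 occupied => index 5.
Insert 712: h=4, slots 4,5,6 occupied => index 0.
Insert 607: h=4, slots 4,5,6,0 occupied => index 1.
Table: [712, 607, ∅, ∅, 873, 684, 72]
Lookup 712: h=4, probe 4,5,6,0 → found at 0.

4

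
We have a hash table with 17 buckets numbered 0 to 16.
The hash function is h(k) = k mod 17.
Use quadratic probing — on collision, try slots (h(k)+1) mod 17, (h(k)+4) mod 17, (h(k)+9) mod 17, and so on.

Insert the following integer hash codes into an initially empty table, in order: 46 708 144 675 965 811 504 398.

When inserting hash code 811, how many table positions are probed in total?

3

46 hashes to 12; slot 12 is free -> place at 12.
708 hashes to 11; slot 11 is free -> place at 11.
144 hashes to 8; slot 8 is free -> place at 8.
675 hashes to 12; 12 taken -> place at 13.
965 hashes to 13; 13 taken -> place at 14.
811 hashes to 12; 12,13 taken -> place at 16.
504 hashes to 11; 11,12 taken -> place at 15.
398 hashes to 7; slot 7 is free -> place at 7.
Table: [—, —, —, —, —, —, —, 398, 144, —, —, 708, 46, 675, 965, 504, 811]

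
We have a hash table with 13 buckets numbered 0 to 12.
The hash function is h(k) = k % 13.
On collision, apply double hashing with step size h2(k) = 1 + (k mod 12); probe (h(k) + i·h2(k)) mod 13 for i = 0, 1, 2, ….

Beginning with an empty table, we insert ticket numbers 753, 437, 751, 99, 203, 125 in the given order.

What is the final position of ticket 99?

3

753: h=12 -> slot 12
437: h=8 -> slot 8
751: h=10 -> slot 10
99: h=8, h2=4, probe 8,12,3 -> slot 3
203: h=8, h2=12, probe 8,7 -> slot 7
125: h=8, h2=6, probe 8,1 -> slot 1
Table: [-, 125, -, 99, -, -, -, 203, 437, -, 751, -, 753]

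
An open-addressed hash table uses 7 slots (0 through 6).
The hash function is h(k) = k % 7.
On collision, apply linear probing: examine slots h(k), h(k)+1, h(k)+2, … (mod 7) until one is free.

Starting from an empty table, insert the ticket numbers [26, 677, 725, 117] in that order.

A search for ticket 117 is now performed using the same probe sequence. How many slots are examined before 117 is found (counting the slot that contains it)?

3

26: h=5 → slot 5
677: h=5, probe 5,6 → slot 6
725: h=4 → slot 4
117: h=5, probe 5,6,0 → slot 0
Table: [117, —, —, —, 725, 26, 677]
Lookup 117: h=5, probe 5,6,0 → found at 0.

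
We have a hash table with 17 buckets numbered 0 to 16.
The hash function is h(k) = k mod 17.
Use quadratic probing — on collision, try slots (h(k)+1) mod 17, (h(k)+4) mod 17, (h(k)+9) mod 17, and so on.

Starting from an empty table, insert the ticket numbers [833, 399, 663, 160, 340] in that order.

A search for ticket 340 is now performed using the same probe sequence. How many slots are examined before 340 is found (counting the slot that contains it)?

Insert 833: h=0, slot 0 empty => index 0.
Insert 399: h=8, slot 8 empty => index 8.
Insert 663: h=0, slot 0 occupied => index 1.
Insert 160: h=7, slot 7 empty => index 7.
Insert 340: h=0, slots 0,1 occupied => index 4.
Table: [833, 663, ., ., 340, ., ., 160, 399, ., ., ., ., ., ., ., .]
Lookup 340: h=0, probe 0,1,4 → found at 4.

3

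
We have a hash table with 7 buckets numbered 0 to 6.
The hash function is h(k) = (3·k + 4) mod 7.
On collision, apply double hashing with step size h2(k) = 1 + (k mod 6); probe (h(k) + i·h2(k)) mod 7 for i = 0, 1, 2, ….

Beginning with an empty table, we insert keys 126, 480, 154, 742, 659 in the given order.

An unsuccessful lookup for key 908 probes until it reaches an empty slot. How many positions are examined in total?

2

126: h=4 → slot 4
480: h=2 → slot 2
154: h=4, h2=5, probe 4,2,0 → slot 0
742: h=4, h2=5, probe 4,2,0,5 → slot 5
659: h=0, h2=6, probe 0,6 → slot 6
Table: [154, ∅, 480, ∅, 126, 742, 659]
Lookup 908: h=5, h2=3, probe 5,1 → slot 1 empty, not found.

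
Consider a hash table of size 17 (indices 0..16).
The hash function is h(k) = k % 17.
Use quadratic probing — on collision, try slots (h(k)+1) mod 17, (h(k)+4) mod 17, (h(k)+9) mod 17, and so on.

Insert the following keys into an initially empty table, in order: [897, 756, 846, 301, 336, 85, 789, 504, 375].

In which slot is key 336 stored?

0

897: h=13 → slot 13
756: h=8 → slot 8
846: h=13, probe 13,14 → slot 14
301: h=12 → slot 12
336: h=13, probe 13,14,0 → slot 0
85: h=0, probe 0,1 → slot 1
789: h=7 → slot 7
504: h=11 → slot 11
375: h=1, probe 1,2 → slot 2
Table: [336, 85, 375, —, —, —, —, 789, 756, —, —, 504, 301, 897, 846, —, —]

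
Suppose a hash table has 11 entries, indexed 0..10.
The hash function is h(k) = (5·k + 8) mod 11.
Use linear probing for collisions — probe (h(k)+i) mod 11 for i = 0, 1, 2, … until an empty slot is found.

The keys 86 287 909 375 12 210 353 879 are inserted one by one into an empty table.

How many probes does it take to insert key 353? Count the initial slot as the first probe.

5

Insert 86: h=9, slot 9 empty → index 9.
Insert 287: h=2, slot 2 empty → index 2.
Insert 909: h=10, slot 10 empty → index 10.
Insert 375: h=2, slot 2 occupied → index 3.
Insert 12: h=2, slots 2,3 occupied → index 4.
Insert 210: h=2, slots 2,3,4 occupied → index 5.
Insert 353: h=2, slots 2,3,4,5 occupied → index 6.
Insert 879: h=3, slots 3,4,5,6 occupied → index 7.
Table: [., ., 287, 375, 12, 210, 353, 879, ., 86, 909]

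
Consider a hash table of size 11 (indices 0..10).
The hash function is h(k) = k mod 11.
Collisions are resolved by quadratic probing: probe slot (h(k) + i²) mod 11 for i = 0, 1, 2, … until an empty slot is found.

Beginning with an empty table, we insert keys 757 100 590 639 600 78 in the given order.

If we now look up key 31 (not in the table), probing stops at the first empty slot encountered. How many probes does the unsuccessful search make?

757 hashes to 9; slot 9 is free => place at 9.
100 hashes to 1; slot 1 is free => place at 1.
590 hashes to 7; slot 7 is free => place at 7.
639 hashes to 1; 1 taken => place at 2.
600 hashes to 6; slot 6 is free => place at 6.
78 hashes to 1; 1,2 taken => place at 5.
Table: [_, 100, 639, _, _, 78, 600, 590, _, 757, _]
Lookup 31: h=9, probe 9,10 → slot 10 empty, not found.

2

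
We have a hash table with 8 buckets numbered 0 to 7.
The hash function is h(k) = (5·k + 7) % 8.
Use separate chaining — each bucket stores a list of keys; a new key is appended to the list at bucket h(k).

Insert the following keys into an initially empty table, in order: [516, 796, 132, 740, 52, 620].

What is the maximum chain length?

6

Insert 516: h=3, bucket 3 empty -> new chain.
Insert 796: h=3, bucket 3 nonempty -> append to chain.
Insert 132: h=3, bucket 3 nonempty -> append to chain.
Insert 740: h=3, bucket 3 nonempty -> append to chain.
Insert 52: h=3, bucket 3 nonempty -> append to chain.
Insert 620: h=3, bucket 3 nonempty -> append to chain.
Final buckets:
0: -
1: -
2: -
3: 516 -> 796 -> 132 -> 740 -> 52 -> 620
4: -
5: -
6: -
7: -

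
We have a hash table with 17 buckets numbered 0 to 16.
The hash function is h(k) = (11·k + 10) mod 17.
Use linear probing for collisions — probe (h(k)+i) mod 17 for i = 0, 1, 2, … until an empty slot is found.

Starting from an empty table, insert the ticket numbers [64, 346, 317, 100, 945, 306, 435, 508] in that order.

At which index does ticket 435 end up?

64: h=0 -> slot 0
346: h=8 -> slot 8
317: h=12 -> slot 12
100: h=5 -> slot 5
945: h=1 -> slot 1
306: h=10 -> slot 10
435: h=1, probe 1,2 -> slot 2
508: h=5, probe 5,6 -> slot 6
Table: [64, 945, 435, ., ., 100, 508, ., 346, ., 306, ., 317, ., ., ., .]

2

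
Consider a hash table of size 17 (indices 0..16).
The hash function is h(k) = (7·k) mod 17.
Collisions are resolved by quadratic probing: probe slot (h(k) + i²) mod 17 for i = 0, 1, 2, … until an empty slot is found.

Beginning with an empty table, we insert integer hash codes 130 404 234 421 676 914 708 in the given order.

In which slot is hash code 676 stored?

15

130: h=9 => slot 9
404: h=6 => slot 6
234: h=6, probe 6,7 => slot 7
421: h=6, probe 6,7,10 => slot 10
676: h=6, probe 6,7,10,15 => slot 15
914: h=6, probe 6,7,10,15,5 => slot 5
708: h=9, probe 9,10,13 => slot 13
Table: [—, —, —, —, —, 914, 404, 234, —, 130, 421, —, —, 708, —, 676, —]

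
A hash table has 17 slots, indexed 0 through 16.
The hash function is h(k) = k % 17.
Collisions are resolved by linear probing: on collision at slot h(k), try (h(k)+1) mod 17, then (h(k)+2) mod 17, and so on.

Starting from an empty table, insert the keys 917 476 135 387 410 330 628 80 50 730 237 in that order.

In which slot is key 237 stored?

6

917: h=16 → slot 16
476: h=0 → slot 0
135: h=16, probe 16,0,1 → slot 1
387: h=13 → slot 13
410: h=2 → slot 2
330: h=7 → slot 7
628: h=16, probe 16,0,1,2,3 → slot 3
80: h=12 → slot 12
50: h=16, probe 16,0,1,2,3,4 → slot 4
730: h=16, probe 16,0,1,2,3,4,5 → slot 5
237: h=16, probe 16,0,1,2,3,4,5,6 → slot 6
Table: [476, 135, 410, 628, 50, 730, 237, 330, —, —, —, —, 80, 387, —, —, 917]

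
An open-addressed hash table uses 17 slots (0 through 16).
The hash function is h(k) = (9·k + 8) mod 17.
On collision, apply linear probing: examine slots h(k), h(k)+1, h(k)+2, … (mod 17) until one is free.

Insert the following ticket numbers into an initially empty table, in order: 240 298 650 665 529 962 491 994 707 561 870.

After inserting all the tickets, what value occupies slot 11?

665

240 hashes to 9; slot 9 is free => place at 9.
298 hashes to 4; slot 4 is free => place at 4.
650 hashes to 10; slot 10 is free => place at 10.
665 hashes to 9; 9,10 taken => place at 11.
529 hashes to 9; 9,10,11 taken => place at 12.
962 hashes to 13; slot 13 is free => place at 13.
491 hashes to 7; slot 7 is free => place at 7.
994 hashes to 12; 12,13 taken => place at 14.
707 hashes to 13; 13,14 taken => place at 15.
561 hashes to 8; slot 8 is free => place at 8.
870 hashes to 1; slot 1 is free => place at 1.
Table: [., 870, ., ., 298, ., ., 491, 561, 240, 650, 665, 529, 962, 994, 707, .]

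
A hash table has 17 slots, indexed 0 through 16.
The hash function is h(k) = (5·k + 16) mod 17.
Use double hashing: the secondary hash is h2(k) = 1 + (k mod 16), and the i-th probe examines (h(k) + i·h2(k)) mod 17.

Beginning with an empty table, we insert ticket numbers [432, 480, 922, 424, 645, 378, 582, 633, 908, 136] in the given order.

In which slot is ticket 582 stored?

9

Insert 432: h=0, slot 0 empty => index 0.
Insert 480: h=2, slot 2 empty => index 2.
Insert 922: h=2, h2=11, slot 2 occupied => index 13.
Insert 424: h=11, slot 11 empty => index 11.
Insert 645: h=11, h2=6, slots 11,0 occupied => index 6.
Insert 378: h=2, h2=11, slots 2,13 occupied => index 7.
Insert 582: h=2, h2=7, slot 2 occupied => index 9.
Insert 633: h=2, h2=10, slot 2 occupied => index 12.
Insert 908: h=0, h2=13, slots 0,13,9 occupied => index 5.
Insert 136: h=16, slot 16 empty => index 16.
Table: [432, ∅, 480, ∅, ∅, 908, 645, 378, ∅, 582, ∅, 424, 633, 922, ∅, ∅, 136]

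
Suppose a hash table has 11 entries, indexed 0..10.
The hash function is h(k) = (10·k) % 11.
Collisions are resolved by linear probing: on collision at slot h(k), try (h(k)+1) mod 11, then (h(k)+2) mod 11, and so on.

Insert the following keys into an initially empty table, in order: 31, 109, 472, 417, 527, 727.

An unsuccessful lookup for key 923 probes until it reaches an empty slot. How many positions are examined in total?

31: h=2 => slot 2
109: h=1 => slot 1
472: h=1, probe 1,2,3 => slot 3
417: h=1, probe 1,2,3,4 => slot 4
527: h=1, probe 1,2,3,4,5 => slot 5
727: h=10 => slot 10
Table: [_, 109, 31, 472, 417, 527, _, _, _, _, 727]
Lookup 923: h=1, probe 1,2,3,4,5,6 → slot 6 empty, not found.

6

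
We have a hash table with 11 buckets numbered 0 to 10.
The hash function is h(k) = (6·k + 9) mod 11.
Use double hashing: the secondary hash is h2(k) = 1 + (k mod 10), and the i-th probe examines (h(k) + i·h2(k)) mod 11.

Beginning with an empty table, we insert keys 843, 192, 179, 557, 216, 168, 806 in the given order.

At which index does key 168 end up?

1

843: h=7 -> slot 7
192: h=6 -> slot 6
179: h=5 -> slot 5
557: h=7, h2=8, probe 7,4 -> slot 4
216: h=7, h2=7, probe 7,3 -> slot 3
168: h=5, h2=9, probe 5,3,1 -> slot 1
806: h=5, h2=7, probe 5,1,8 -> slot 8
Table: [_, 168, _, 216, 557, 179, 192, 843, 806, _, _]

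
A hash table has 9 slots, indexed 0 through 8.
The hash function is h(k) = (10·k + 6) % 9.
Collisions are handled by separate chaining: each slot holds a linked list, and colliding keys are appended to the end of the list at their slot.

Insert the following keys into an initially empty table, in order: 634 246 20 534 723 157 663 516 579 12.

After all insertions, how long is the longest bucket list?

634 -> bucket 1
246 -> bucket 0
20 -> bucket 8
534 -> bucket 0 (collision)
723 -> bucket 0 (collision)
157 -> bucket 1 (collision)
663 -> bucket 3
516 -> bucket 0 (collision)
579 -> bucket 0 (collision)
12 -> bucket 0 (collision)
Final buckets:
0: 246 -> 534 -> 723 -> 516 -> 579 -> 12
1: 634 -> 157
2: ∅
3: 663
4: ∅
5: ∅
6: ∅
7: ∅
8: 20

6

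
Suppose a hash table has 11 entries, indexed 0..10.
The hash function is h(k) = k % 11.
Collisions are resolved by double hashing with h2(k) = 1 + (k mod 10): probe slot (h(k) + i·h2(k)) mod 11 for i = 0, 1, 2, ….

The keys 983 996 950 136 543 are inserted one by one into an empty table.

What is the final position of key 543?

Insert 983: h=4, slot 4 empty => index 4.
Insert 996: h=6, slot 6 empty => index 6.
Insert 950: h=4, h2=1, slot 4 occupied => index 5.
Insert 136: h=4, h2=7, slot 4 occupied => index 0.
Insert 543: h=4, h2=4, slot 4 occupied => index 8.
Table: [136, -, -, -, 983, 950, 996, -, 543, -, -]

8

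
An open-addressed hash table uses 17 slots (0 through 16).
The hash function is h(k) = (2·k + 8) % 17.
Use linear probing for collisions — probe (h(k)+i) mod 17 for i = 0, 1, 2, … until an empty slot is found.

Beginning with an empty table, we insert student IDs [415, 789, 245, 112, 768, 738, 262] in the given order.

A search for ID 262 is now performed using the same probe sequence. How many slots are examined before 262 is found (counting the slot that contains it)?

5

415 hashes to 5; slot 5 is free => place at 5.
789 hashes to 5; 5 taken => place at 6.
245 hashes to 5; 5,6 taken => place at 7.
112 hashes to 11; slot 11 is free => place at 11.
768 hashes to 14; slot 14 is free => place at 14.
738 hashes to 5; 5,6,7 taken => place at 8.
262 hashes to 5; 5,6,7,8 taken => place at 9.
Table: [—, —, —, —, —, 415, 789, 245, 738, 262, —, 112, —, —, 768, —, —]
Lookup 262: h=5, probe 5,6,7,8,9 → found at 9.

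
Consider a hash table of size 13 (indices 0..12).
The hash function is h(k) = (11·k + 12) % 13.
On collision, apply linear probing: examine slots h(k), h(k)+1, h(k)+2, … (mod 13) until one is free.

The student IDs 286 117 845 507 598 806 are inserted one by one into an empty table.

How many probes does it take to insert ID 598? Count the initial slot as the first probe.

Insert 286: h=12, slot 12 empty → index 12.
Insert 117: h=12, slot 12 occupied → index 0.
Insert 845: h=12, slots 12,0 occupied → index 1.
Insert 507: h=12, slots 12,0,1 occupied → index 2.
Insert 598: h=12, slots 12,0,1,2 occupied → index 3.
Insert 806: h=12, slots 12,0,1,2,3 occupied → index 4.
Table: [117, 845, 507, 598, 806, -, -, -, -, -, -, -, 286]

5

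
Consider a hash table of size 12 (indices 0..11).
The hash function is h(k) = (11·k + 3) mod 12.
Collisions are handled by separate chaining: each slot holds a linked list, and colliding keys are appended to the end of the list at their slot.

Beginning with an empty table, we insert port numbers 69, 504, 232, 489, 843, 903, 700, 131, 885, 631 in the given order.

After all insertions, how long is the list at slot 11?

69 → bucket 6
504 → bucket 3
232 → bucket 11
489 → bucket 6 (collision)
843 → bucket 0
903 → bucket 0 (collision)
700 → bucket 11 (collision)
131 → bucket 4
885 → bucket 6 (collision)
631 → bucket 8
Final buckets:
0: 843 -> 903
1: —
2: —
3: 504
4: 131
5: —
6: 69 -> 489 -> 885
7: —
8: 631
9: —
10: —
11: 232 -> 700

2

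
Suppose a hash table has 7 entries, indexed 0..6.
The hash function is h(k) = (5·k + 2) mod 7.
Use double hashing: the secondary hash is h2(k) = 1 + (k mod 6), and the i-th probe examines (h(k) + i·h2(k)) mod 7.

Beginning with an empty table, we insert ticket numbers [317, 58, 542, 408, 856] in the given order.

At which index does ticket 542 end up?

317 hashes to 5; slot 5 is free -> place at 5.
58 hashes to 5, h2=5; 5 taken -> place at 3.
542 hashes to 3, h2=3; 3 taken -> place at 6.
408 hashes to 5, h2=1; 5,6 taken -> place at 0.
856 hashes to 5, h2=5; 5,3 taken -> place at 1.
Table: [408, 856, —, 58, —, 317, 542]

6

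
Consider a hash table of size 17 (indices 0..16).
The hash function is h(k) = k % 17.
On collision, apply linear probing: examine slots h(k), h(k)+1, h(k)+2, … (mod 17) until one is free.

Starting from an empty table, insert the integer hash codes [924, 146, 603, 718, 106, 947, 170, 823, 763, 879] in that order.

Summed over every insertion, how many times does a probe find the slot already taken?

2

Insert 924: h=6, slot 6 empty => index 6.
Insert 146: h=10, slot 10 empty => index 10.
Insert 603: h=8, slot 8 empty => index 8.
Insert 718: h=4, slot 4 empty => index 4.
Insert 106: h=4, slot 4 occupied => index 5.
Insert 947: h=12, slot 12 empty => index 12.
Insert 170: h=0, slot 0 empty => index 0.
Insert 823: h=7, slot 7 empty => index 7.
Insert 763: h=15, slot 15 empty => index 15.
Insert 879: h=12, slot 12 occupied => index 13.
Table: [170, —, —, —, 718, 106, 924, 823, 603, —, 146, —, 947, 879, —, 763, —]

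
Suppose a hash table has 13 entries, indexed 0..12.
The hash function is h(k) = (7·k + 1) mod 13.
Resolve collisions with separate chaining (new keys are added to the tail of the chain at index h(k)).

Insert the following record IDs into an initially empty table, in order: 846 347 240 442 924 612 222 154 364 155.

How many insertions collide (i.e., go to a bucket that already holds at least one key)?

Insert 846: h=8, bucket 8 empty -> new chain.
Insert 347: h=12, bucket 12 empty -> new chain.
Insert 240: h=4, bucket 4 empty -> new chain.
Insert 442: h=1, bucket 1 empty -> new chain.
Insert 924: h=8, bucket 8 nonempty -> append to chain.
Insert 612: h=8, bucket 8 nonempty -> append to chain.
Insert 222: h=8, bucket 8 nonempty -> append to chain.
Insert 154: h=0, bucket 0 empty -> new chain.
Insert 364: h=1, bucket 1 nonempty -> append to chain.
Insert 155: h=7, bucket 7 empty -> new chain.
Final buckets:
0: 154
1: 442 -> 364
2: ∅
3: ∅
4: 240
5: ∅
6: ∅
7: 155
8: 846 -> 924 -> 612 -> 222
9: ∅
10: ∅
11: ∅
12: 347

4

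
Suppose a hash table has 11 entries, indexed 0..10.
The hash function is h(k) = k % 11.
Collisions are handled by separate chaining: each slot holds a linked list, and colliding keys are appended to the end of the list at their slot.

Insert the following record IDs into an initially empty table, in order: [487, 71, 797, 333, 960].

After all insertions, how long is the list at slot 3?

Insert 487: h=3, bucket 3 empty → new chain.
Insert 71: h=5, bucket 5 empty → new chain.
Insert 797: h=5, bucket 5 nonempty → append to chain.
Insert 333: h=3, bucket 3 nonempty → append to chain.
Insert 960: h=3, bucket 3 nonempty → append to chain.
Final buckets:
0: —
1: —
2: —
3: 487 -> 333 -> 960
4: —
5: 71 -> 797
6: —
7: —
8: —
9: —
10: —

3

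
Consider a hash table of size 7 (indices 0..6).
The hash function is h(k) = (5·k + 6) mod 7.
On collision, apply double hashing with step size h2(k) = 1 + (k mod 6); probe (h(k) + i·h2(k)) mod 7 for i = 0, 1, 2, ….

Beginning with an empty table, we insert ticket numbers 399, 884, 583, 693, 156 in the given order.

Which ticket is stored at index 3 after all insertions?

399: h=6 => slot 6
884: h=2 => slot 2
583: h=2, h2=2, probe 2,4 => slot 4
693: h=6, h2=4, probe 6,3 => slot 3
156: h=2, h2=1, probe 2,3,4,5 => slot 5
Table: [-, -, 884, 693, 583, 156, 399]

693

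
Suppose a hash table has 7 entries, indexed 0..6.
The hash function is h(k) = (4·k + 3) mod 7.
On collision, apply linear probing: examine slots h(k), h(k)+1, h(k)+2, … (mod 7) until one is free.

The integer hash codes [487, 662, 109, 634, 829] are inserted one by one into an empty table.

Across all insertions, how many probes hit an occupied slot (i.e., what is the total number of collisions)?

Insert 487: h=5, slot 5 empty → index 5.
Insert 662: h=5, slot 5 occupied → index 6.
Insert 109: h=5, slots 5,6 occupied → index 0.
Insert 634: h=5, slots 5,6,0 occupied → index 1.
Insert 829: h=1, slot 1 occupied → index 2.
Table: [109, 634, 829, -, -, 487, 662]

7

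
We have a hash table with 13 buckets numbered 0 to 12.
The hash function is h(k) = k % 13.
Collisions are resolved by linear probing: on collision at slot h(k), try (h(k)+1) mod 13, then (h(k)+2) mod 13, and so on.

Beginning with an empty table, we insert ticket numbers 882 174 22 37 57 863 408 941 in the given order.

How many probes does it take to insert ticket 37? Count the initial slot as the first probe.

882: h=11 => slot 11
174: h=5 => slot 5
22: h=9 => slot 9
37: h=11, probe 11,12 => slot 12
57: h=5, probe 5,6 => slot 6
863: h=5, probe 5,6,7 => slot 7
408: h=5, probe 5,6,7,8 => slot 8
941: h=5, probe 5,6,7,8,9,10 => slot 10
Table: [_, _, _, _, _, 174, 57, 863, 408, 22, 941, 882, 37]

2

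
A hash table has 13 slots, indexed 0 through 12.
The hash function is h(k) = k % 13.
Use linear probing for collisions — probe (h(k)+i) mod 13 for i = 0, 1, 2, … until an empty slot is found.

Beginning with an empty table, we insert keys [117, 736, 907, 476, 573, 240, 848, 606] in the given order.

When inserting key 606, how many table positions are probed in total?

4

117: h=0 => slot 0
736: h=8 => slot 8
907: h=10 => slot 10
476: h=8, probe 8,9 => slot 9
573: h=1 => slot 1
240: h=6 => slot 6
848: h=3 => slot 3
606: h=8, probe 8,9,10,11 => slot 11
Table: [117, 573, _, 848, _, _, 240, _, 736, 476, 907, 606, _]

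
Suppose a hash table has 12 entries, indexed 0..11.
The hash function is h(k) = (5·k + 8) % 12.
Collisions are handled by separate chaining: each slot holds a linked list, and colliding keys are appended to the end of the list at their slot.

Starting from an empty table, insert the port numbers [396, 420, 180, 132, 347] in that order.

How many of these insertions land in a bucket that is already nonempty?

396 -> bucket 8
420 -> bucket 8 (collision)
180 -> bucket 8 (collision)
132 -> bucket 8 (collision)
347 -> bucket 3
Final buckets:
0: -
1: -
2: -
3: 347
4: -
5: -
6: -
7: -
8: 396 -> 420 -> 180 -> 132
9: -
10: -
11: -

3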